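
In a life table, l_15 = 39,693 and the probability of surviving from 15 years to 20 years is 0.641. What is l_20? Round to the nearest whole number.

25443

l_20 = l_15 × p = 39,693 × 0.641 = 25443.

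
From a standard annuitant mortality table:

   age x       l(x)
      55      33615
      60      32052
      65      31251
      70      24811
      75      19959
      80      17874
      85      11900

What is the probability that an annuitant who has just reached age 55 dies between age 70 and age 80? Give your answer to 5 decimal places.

0.20637

This is the probability of reaching 70 but not 80, conditional on being alive at 55: (l(70) − l(80)) / l(55).
= (24811 − 17874) / 33615 = 6937 / 33615 = 0.206366.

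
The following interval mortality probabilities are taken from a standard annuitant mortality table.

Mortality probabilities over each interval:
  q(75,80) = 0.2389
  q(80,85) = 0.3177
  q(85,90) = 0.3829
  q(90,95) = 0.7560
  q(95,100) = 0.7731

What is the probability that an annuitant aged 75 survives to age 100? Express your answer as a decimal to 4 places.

P(survive 75→100) = (1 − 0.2389) × (1 − 0.3177) × (1 − 0.3829) × (1 − 0.7560) × (1 − 0.7731).
= 0.7611 × 0.6823 × 0.6171 × 0.2440 × 0.2269 = 0.017742.

0.0177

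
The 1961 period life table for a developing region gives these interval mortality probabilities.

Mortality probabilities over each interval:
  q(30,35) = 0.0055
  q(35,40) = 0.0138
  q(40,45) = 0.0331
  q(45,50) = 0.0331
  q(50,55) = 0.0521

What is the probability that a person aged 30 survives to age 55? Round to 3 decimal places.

The overall survival probability is (1 − 0.0055) × (1 − 0.0138) × (1 − 0.0331) × (1 − 0.0331) × (1 − 0.0521).
= 0.9945 × 0.9862 × 0.9669 × 0.9669 × 0.9479 = 0.869151.

0.869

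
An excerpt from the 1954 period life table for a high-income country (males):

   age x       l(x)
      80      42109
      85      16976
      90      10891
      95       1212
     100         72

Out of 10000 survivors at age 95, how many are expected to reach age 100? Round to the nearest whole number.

The relevant probability is 72/1212 = 0.059406.
Expected number = 10000 × 0.059406 = 594.

594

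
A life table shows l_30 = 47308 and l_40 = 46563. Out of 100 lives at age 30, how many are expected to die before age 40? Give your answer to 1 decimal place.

1.6

The relevant probability is 1 − 46563/47308 = 0.015748.
Expected number = 100 × 0.015748 = 1.6.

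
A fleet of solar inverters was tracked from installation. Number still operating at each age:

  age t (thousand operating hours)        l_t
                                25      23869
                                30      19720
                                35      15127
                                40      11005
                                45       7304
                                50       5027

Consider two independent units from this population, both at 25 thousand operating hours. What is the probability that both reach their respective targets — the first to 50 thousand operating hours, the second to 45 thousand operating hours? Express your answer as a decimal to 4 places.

p₁ = l_50/l_25 = 5027/23869 = 0.210608; p₂ = l_45/l_25 = 7304/23869 = 0.306004.
P(both) = p₁ × p₂ = 0.210608 × 0.306004 = 0.064447.

0.0644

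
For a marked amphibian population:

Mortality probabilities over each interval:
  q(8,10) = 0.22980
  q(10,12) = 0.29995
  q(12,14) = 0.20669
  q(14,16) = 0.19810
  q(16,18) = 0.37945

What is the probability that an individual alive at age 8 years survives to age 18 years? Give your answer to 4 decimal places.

0.2128

Survival from 8 to 18 is the product of surviving each interval: (1 − 0.22980) × (1 − 0.29995) × (1 − 0.20669) × (1 − 0.19810) × (1 − 0.37945).
= 0.77020 × 0.70005 × 0.79331 × 0.80190 × 0.62055 = 0.212849.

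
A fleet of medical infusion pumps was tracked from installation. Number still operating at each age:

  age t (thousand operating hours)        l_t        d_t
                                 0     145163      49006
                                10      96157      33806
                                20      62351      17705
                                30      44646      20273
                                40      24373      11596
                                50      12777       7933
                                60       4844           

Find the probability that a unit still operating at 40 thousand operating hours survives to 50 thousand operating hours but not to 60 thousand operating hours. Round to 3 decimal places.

0.325

This is the probability of reaching 50 but not 60, conditional on being operational at 40: (l_50 − l_60) / l_40.
= (12777 − 4844) / 24373 = 7933 / 24373 = 0.325483.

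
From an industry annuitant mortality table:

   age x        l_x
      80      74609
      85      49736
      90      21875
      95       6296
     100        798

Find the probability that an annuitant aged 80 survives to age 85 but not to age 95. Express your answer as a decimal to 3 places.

0.582

We want 5|10q80 = (l_85 − l_95)/l_80.
This is the probability of reaching 85 but not 95, conditional on being alive at 80: (l_85 − l_95) / l_80.
= (49736 − 6296) / 74609 = 43440 / 74609 = 0.582235.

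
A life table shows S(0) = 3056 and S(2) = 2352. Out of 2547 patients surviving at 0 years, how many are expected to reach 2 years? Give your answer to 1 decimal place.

1960.3

The relevant probability is 2352/3056 = 0.769634.
Expected number = 2547 × 0.769634 = 1960.3.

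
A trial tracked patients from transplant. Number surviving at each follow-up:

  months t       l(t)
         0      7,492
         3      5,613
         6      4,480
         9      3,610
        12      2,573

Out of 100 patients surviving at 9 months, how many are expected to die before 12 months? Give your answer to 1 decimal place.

The relevant probability is 1 − 2,573/3,610 = 0.287258.
Expected number = 100 × 0.287258 = 28.7.

28.7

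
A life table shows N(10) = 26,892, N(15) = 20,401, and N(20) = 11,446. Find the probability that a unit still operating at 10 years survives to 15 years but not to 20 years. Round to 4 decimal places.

This is the probability of reaching 15 but not 20, conditional on being operational at 10: (N(15) − N(20)) / N(10).
= (20,401 − 11,446) / 26,892 = 8,955 / 26,892 = 0.332999.

0.3330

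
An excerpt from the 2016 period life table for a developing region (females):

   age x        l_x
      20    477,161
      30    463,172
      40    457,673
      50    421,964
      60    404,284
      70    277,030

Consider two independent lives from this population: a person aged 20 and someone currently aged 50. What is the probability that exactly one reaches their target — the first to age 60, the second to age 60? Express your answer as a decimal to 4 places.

p₁ = l_60/l_20 = 404,284/477,161 = 0.847270; p₂ = l_60/l_50 = 404,284/421,964 = 0.958101.
P(exactly one) = p₁(1−p₂) + (1−p₁)p₂ = 0.035500 + 0.146331 = 0.181831.

0.1818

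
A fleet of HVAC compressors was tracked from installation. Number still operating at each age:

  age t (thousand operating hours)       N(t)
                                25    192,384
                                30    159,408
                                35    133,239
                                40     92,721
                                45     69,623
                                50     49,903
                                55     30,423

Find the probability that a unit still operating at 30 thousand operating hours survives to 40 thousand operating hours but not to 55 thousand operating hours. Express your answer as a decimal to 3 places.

This is the probability of reaching 40 but not 55, conditional on being operational at 30: (N(40) − N(55)) / N(30).
= (92,721 − 30,423) / 159,408 = 62,298 / 159,408 = 0.390808.

0.391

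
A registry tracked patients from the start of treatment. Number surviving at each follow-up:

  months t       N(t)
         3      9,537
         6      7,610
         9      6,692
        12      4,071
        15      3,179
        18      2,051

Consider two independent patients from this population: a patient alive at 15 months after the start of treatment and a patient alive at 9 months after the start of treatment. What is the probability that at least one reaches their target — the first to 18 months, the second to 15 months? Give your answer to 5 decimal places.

p₁ = N(18)/N(15) = 2,051/3,179 = 0.645171; p₂ = N(15)/N(9) = 3,179/6,692 = 0.475045.
P(at least one) = 1 − (1−p₁)(1−p₂) = 1 − 0.354829 × 0.524955 = 0.813731.

0.81373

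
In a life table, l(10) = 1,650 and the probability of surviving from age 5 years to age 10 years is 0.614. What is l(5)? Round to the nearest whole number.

l(5) = l(10) / p = 1,650 / 0.614 = 2687.

2687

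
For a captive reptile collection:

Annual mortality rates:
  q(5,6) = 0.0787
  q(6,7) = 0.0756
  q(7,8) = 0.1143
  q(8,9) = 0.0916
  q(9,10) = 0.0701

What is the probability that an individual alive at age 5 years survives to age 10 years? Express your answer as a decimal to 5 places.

Chaining the interval survival probabilities: (1 − 0.0787) × (1 − 0.0756) × (1 − 0.1143) × (1 − 0.0916) × (1 − 0.0701).
= 0.9213 × 0.9244 × 0.8857 × 0.9084 × 0.9299 = 0.637178.

0.63718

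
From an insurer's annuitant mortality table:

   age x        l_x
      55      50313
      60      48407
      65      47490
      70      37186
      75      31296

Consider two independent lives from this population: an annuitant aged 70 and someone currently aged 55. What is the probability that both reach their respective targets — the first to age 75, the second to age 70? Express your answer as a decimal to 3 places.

p₁ = l_75/l_70 = 31296/37186 = 0.841607; p₂ = l_70/l_55 = 37186/50313 = 0.739093.
P(both) = p₁ × p₂ = 0.841607 × 0.739093 = 0.622026.

0.622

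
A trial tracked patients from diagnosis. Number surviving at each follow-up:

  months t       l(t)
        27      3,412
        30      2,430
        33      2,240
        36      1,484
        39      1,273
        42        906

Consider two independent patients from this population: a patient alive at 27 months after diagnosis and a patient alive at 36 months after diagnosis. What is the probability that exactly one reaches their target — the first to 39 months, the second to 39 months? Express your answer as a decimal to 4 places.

0.5908

p₁ = l(39)/l(27) = 1,273/3,412 = 0.373095; p₂ = l(39)/l(36) = 1,273/1,484 = 0.857817.
P(exactly one) = p₁(1−p₂) + (1−p₁)p₂ = 0.053048 + 0.537770 = 0.590818.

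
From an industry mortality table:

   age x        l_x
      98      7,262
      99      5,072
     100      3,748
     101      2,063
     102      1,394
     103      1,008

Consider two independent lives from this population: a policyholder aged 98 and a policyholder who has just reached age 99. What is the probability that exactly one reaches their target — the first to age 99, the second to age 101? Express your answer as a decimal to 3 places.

0.537

p₁ = l_99/l_98 = 5,072/7,262 = 0.698430; p₂ = l_101/l_99 = 2,063/5,072 = 0.406743.
P(exactly one) = p₁(1−p₂) + (1−p₁)p₂ = 0.414348 + 0.122661 = 0.537010.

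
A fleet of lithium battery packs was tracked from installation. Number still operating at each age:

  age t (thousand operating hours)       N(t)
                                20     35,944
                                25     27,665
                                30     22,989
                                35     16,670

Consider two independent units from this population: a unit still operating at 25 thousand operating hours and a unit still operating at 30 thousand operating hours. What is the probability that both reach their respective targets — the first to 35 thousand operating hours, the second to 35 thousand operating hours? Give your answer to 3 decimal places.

0.437

p₁ = N(35)/N(25) = 16,670/27,665 = 0.602566; p₂ = N(35)/N(30) = 16,670/22,989 = 0.725129.
P(both) = p₁ × p₂ = 0.602566 × 0.725129 = 0.436938.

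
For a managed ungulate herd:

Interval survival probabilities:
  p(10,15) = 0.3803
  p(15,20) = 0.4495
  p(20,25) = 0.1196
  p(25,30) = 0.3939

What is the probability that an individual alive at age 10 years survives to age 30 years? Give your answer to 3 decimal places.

0.008

The overall survival probability is 0.3803 × 0.4495 × 0.1196 × 0.3939.
= 0.008053.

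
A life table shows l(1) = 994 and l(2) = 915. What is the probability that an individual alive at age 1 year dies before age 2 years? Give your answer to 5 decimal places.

P(die before 2 | alive at 1) = 1 − l(2)/l(1) = 1 − 915/994 = (79)/994 = 0.079477.

0.07948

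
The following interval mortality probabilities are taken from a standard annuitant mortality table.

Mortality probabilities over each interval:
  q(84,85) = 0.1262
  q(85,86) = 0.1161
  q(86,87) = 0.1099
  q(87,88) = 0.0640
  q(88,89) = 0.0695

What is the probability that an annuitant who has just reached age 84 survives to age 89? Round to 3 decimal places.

0.599

The overall survival probability is (1 − 0.1262) × (1 − 0.1161) × (1 − 0.1099) × (1 − 0.0640) × (1 − 0.0695).
= 0.8738 × 0.8839 × 0.8901 × 0.9360 × 0.9305 = 0.598751.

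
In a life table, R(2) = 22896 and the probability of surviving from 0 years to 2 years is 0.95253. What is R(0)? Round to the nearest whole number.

24037

R(0) = R(2) / p = 22896 / 0.95253 = 24037.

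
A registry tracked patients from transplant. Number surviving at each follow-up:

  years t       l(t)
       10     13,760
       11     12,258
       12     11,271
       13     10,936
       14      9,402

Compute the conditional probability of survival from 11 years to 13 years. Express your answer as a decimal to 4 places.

0.8922

The conditional survival probability is l(13)/l(11) = 10,936/12,258 = 0.892152.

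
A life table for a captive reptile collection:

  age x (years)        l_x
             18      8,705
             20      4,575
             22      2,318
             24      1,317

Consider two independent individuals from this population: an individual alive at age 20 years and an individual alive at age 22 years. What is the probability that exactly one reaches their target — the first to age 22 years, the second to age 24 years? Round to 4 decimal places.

p₁ = l_22/l_20 = 2,318/4,575 = 0.506667; p₂ = l_24/l_22 = 1,317/2,318 = 0.568162.
P(exactly one) = p₁(1−p₂) + (1−p₁)p₂ = 0.218798 + 0.280293 = 0.499091.

0.4991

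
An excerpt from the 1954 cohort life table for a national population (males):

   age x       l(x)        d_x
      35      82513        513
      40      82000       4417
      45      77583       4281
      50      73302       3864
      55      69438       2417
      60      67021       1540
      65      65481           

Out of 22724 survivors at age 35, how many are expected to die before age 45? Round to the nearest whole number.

1358

The relevant probability is 1 − 77583/82513 = 0.059748.
Expected number = 22724 × 0.059748 = 1358.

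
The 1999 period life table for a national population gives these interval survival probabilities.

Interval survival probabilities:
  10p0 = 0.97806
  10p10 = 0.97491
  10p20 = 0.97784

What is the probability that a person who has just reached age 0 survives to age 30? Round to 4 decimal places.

0.9324

Chaining the interval survival probabilities: 0.97806 × 0.97491 × 0.97784.
= 0.932390.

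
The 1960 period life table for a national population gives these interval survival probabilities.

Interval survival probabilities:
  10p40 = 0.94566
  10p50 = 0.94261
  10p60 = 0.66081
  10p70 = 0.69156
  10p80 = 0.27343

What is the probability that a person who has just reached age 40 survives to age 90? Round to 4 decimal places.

50p40 = 0.94566 × 0.94261 × 0.66081 × 0.69156 × 0.27343.
= 0.111383.

0.1114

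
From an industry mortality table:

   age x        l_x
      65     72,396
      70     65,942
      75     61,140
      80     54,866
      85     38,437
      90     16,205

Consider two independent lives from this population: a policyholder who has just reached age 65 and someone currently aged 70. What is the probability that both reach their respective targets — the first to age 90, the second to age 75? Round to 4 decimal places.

p₁ = l_90/l_65 = 16,205/72,396 = 0.223838; p₂ = l_75/l_70 = 61,140/65,942 = 0.927178.
P(both) = p₁ × p₂ = 0.223838 × 0.927178 = 0.207538.

0.2075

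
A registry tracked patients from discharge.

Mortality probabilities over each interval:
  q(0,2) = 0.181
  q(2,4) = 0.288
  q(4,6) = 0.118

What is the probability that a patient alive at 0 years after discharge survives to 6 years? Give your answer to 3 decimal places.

0.514

The overall survival probability is (1 − 0.181) × (1 − 0.288) × (1 − 0.118).
= 0.819 × 0.712 × 0.882 = 0.514319.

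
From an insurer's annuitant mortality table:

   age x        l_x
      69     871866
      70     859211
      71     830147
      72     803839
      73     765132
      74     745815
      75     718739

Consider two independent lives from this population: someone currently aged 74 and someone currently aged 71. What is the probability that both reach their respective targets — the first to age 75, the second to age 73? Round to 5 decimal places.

0.88822

p₁ = l_75/l_74 = 718739/745815 = 0.963696; p₂ = l_73/l_71 = 765132/830147 = 0.921683.
P(both) = p₁ × p₂ = 0.963696 × 0.921683 = 0.888222.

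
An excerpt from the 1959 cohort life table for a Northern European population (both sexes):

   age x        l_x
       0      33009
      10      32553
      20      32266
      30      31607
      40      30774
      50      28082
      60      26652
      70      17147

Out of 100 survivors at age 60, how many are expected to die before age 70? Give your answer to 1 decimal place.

35.7

The relevant probability is 1 − 17147/26652 = 0.356634.
Expected number = 100 × 0.356634 = 35.7.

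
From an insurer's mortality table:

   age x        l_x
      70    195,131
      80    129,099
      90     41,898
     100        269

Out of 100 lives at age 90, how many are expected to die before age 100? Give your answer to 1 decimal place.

99.4

The relevant probability is 1 − 269/41,898 = 0.993580.
Expected number = 100 × 0.993580 = 99.4.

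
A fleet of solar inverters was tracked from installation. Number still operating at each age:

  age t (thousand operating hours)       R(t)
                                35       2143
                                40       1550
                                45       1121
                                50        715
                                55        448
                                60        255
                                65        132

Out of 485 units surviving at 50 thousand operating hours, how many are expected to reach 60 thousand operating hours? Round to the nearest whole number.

The relevant probability is 255/715 = 0.356643.
Expected number = 485 × 0.356643 = 173.

173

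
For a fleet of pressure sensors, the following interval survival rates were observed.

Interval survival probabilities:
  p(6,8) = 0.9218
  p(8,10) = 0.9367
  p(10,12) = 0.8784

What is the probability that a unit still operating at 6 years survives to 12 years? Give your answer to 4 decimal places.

Chaining the interval survival probabilities: 0.9218 × 0.9367 × 0.8784.
= 0.758455.

0.7585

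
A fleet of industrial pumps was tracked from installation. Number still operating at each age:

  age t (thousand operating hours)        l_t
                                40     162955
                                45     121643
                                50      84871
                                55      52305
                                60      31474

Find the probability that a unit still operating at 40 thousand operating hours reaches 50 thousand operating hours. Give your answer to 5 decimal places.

The conditional survival probability is l_50/l_40 = 84871/162955 = 0.520825.

0.52082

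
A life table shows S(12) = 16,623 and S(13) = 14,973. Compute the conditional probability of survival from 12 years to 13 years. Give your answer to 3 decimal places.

0.901

The conditional survival probability is S(13)/S(12) = 14,973/16,623 = 0.900740.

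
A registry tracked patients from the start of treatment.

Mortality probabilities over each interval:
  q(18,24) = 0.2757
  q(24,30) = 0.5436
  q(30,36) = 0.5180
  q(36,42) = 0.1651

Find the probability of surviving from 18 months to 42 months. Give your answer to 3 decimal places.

0.133

Chaining the interval survival probabilities: (1 − 0.2757) × (1 − 0.5436) × (1 − 0.5180) × (1 − 0.1651).
= 0.7243 × 0.4564 × 0.4820 × 0.8349 = 0.133029.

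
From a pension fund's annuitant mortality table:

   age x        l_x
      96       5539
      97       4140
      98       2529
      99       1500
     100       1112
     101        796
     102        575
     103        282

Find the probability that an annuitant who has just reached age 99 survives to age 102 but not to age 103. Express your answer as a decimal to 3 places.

0.195

We want 3|1q99 = (l_102 − l_103)/l_99.
This is the probability of reaching 102 but not 103, conditional on being alive at 99: (l_102 − l_103) / l_99.
= (575 − 282) / 1500 = 293 / 1500 = 0.195333.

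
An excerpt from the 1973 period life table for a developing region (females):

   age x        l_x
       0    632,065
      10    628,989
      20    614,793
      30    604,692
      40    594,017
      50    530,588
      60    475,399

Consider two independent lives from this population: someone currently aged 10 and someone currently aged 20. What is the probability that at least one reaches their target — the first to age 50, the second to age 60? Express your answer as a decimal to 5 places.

p₁ = l_50/l_10 = 530,588/628,989 = 0.843557; p₂ = l_60/l_20 = 475,399/614,793 = 0.773267.
P(at least one) = 1 − (1−p₁)(1−p₂) = 1 − 0.156443 × 0.226733 = 0.964529.

0.96453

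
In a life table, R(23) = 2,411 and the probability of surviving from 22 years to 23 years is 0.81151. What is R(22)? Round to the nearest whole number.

R(22) = R(23) / p = 2,411 / 0.81151 = 2971.

2971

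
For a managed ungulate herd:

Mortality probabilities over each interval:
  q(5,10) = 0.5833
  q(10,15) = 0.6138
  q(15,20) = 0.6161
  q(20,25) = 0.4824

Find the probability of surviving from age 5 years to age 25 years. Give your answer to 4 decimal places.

0.0320

Chaining the interval survival probabilities: (1 − 0.5833) × (1 − 0.6138) × (1 − 0.6161) × (1 − 0.4824).
= 0.4167 × 0.3862 × 0.3839 × 0.5176 = 0.031978.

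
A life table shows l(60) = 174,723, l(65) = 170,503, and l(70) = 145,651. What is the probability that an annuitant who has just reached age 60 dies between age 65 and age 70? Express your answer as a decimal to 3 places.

0.142

This is the probability of reaching 65 but not 70, conditional on being alive at 60: (l(65) − l(70)) / l(60).
= (170,503 − 145,651) / 174,723 = 24,852 / 174,723 = 0.142237.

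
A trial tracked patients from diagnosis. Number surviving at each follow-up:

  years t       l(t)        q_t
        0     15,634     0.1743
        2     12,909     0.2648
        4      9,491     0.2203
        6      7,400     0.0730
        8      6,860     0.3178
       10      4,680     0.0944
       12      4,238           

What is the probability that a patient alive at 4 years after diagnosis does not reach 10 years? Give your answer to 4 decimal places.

P(die before 10 | alive at 4) = 1 − l(10)/l(4) = 1 − 4,680/9,491 = (4,811)/9,491 = 0.506901.

0.5069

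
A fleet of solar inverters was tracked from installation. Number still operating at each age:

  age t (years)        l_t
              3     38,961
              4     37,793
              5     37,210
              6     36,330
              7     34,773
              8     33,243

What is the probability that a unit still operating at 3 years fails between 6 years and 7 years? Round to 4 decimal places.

This is the probability of reaching 6 but not 7, conditional on being operational at 3: (l_6 − l_7) / l_3.
= (36,330 − 34,773) / 38,961 = 1,557 / 38,961 = 0.039963.

0.0400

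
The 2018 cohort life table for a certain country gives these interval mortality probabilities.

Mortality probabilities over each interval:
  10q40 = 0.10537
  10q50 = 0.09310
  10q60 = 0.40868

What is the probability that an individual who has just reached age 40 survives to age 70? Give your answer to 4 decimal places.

The overall survival probability is (1 − 0.10537) × (1 − 0.09310) × (1 − 0.40868).
= 0.89463 × 0.90690 × 0.59132 = 0.479762.

0.4798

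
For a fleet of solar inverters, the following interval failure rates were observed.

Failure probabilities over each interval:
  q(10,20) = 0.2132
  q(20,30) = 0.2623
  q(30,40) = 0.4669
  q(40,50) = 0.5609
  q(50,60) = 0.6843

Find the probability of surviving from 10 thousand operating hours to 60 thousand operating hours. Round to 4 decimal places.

0.0429

P(survive 10→60) = (1 − 0.2132) × (1 − 0.2623) × (1 − 0.4669) × (1 − 0.5609) × (1 − 0.6843).
= 0.7868 × 0.7377 × 0.5331 × 0.4391 × 0.3157 = 0.042893.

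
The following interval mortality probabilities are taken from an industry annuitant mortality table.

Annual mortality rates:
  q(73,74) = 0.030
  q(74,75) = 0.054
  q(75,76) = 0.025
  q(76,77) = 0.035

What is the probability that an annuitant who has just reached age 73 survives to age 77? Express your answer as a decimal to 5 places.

P(survive 73→77) = (1 − 0.030) × (1 − 0.054) × (1 − 0.025) × (1 − 0.035).
= 0.970 × 0.946 × 0.975 × 0.965 = 0.863366.

0.86337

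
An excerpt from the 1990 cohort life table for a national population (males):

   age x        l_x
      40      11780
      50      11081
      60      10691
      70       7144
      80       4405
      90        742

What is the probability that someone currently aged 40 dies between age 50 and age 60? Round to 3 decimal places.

This is the probability of reaching 50 but not 60, conditional on being alive at 40: (l_50 − l_60) / l_40.
= (11081 − 10691) / 11780 = 390 / 11780 = 0.033107.

0.033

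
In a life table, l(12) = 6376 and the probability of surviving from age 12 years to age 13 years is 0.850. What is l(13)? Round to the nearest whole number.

5420

l(13) = l(12) × p = 6376 × 0.850 = 5420.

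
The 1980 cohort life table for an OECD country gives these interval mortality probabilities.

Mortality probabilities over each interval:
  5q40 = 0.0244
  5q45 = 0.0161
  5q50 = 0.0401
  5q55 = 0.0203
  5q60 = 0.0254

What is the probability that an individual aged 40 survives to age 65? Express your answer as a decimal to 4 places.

25p40 = (1 − 0.0244) × (1 − 0.0161) × (1 − 0.0401) × (1 − 0.0203) × (1 − 0.0254).
= 0.9756 × 0.9839 × 0.9599 × 0.9797 × 0.9746 = 0.879768.

0.8798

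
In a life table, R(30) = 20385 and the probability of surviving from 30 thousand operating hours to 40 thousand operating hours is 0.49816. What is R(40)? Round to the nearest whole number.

10155

R(40) = R(30) × p = 20385 × 0.49816 = 10155.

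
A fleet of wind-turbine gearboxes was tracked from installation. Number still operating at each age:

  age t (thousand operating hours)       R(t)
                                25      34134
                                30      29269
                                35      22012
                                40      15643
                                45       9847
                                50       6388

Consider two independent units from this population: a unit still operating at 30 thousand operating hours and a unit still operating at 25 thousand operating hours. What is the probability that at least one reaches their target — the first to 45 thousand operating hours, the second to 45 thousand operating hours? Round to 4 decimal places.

0.5279

p₁ = R(45)/R(30) = 9847/29269 = 0.336431; p₂ = R(45)/R(25) = 9847/34134 = 0.288481.
P(at least one) = 1 − (1−p₁)(1−p₂) = 1 − 0.663569 × 0.711519 = 0.527858.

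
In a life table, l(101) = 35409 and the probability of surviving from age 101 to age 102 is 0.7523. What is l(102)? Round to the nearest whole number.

26638

l(102) = l(101) × p = 35409 × 0.7523 = 26638.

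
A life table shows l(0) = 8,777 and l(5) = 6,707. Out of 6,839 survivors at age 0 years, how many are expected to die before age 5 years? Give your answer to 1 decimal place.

1612.9

The relevant probability is 1 − 6,707/8,777 = 0.235844.
Expected number = 6,839 × 0.235844 = 1612.9.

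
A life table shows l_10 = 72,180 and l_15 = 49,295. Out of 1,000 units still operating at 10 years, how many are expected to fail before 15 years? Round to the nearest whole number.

The relevant probability is 1 − 49,295/72,180 = 0.317055.
Expected number = 1,000 × 0.317055 = 317.

317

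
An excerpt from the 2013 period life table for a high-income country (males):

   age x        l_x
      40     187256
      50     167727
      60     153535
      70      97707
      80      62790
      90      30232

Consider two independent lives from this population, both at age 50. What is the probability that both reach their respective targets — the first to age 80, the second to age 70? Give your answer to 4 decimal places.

0.2181

p₁ = l_80/l_50 = 62790/167727 = 0.374358; p₂ = l_70/l_50 = 97707/167727 = 0.582536.
P(both) = p₁ × p₂ = 0.374358 × 0.582536 = 0.218077.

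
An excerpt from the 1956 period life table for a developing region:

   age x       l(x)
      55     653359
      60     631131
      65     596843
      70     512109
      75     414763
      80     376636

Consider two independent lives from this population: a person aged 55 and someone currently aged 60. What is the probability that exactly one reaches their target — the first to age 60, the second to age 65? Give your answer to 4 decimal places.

0.0847

p₁ = l(60)/l(55) = 631131/653359 = 0.965979; p₂ = l(65)/l(60) = 596843/631131 = 0.945672.
P(exactly one) = p₁(1−p₂) + (1−p₁)p₂ = 0.052480 + 0.032173 = 0.084652.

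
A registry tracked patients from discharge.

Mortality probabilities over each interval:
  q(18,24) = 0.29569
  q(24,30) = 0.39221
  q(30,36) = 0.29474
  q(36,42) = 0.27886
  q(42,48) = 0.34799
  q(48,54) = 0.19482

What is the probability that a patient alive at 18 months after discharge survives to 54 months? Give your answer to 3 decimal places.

0.114

Chaining the interval survival probabilities: (1 − 0.29569) × (1 − 0.39221) × (1 − 0.29474) × (1 − 0.27886) × (1 − 0.34799) × (1 − 0.19482).
= 0.70431 × 0.60779 × 0.70526 × 0.72114 × 0.65201 × 0.80518 = 0.114297.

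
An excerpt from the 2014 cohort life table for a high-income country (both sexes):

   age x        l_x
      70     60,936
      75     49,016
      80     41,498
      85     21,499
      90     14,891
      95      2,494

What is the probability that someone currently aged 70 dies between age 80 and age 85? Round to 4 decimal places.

This is the probability of reaching 80 but not 85, conditional on being alive at 70: (l_80 − l_85) / l_70.
= (41,498 − 21,499) / 60,936 = 19,999 / 60,936 = 0.328197.

0.3282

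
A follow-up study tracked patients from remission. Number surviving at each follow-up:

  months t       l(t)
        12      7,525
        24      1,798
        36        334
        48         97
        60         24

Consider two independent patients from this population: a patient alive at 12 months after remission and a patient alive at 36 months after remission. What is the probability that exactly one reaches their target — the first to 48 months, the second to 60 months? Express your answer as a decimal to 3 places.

p₁ = l(48)/l(12) = 97/7,525 = 0.012890; p₂ = l(60)/l(36) = 24/334 = 0.071856.
P(exactly one) = p₁(1−p₂) + (1−p₁)p₂ = 0.011964 + 0.070930 = 0.082894.

0.083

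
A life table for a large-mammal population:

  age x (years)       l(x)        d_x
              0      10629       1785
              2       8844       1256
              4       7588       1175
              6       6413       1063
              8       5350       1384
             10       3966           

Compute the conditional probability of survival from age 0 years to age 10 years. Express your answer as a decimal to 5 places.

0.37313

The conditional survival probability is l(10)/l(0) = 3966/10629 = 0.373130.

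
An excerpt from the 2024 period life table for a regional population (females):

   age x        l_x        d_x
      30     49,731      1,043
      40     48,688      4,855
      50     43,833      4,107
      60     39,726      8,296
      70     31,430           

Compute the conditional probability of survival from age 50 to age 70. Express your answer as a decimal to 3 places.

0.717

We want 20p50 = l_70/l_50.
The conditional survival probability is l_70/l_50 = 31,430/43,833 = 0.717040.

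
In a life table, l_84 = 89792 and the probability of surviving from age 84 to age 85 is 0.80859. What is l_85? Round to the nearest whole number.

l_85 = l_84 × p = 89792 × 0.80859 = 72605.

72605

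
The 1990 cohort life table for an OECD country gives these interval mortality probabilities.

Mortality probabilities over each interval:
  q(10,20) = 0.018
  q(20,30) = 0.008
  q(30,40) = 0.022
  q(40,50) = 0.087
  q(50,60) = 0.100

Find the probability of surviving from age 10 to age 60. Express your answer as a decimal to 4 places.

Chaining the interval survival probabilities: (1 − 0.018) × (1 − 0.008) × (1 − 0.022) × (1 − 0.087) × (1 − 0.100).
= 0.982 × 0.992 × 0.978 × 0.913 × 0.900 = 0.782844.

0.7828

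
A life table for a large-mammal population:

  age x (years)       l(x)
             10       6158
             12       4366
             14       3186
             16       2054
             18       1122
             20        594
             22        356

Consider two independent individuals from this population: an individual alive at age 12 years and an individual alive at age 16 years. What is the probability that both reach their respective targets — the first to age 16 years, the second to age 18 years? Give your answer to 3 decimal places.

0.257

p₁ = l(16)/l(12) = 2054/4366 = 0.470454; p₂ = l(18)/l(16) = 1122/2054 = 0.546251.
P(both) = p₁ × p₂ = 0.470454 × 0.546251 = 0.256986.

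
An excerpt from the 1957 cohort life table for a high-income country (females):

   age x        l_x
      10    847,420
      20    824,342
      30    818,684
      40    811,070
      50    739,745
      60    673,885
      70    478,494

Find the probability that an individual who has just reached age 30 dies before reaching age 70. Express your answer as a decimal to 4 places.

P(die before 70 | alive at 30) = 1 − l_70/l_30 = 1 − 478,494/818,684 = (340,190)/818,684 = 0.415533.

0.4155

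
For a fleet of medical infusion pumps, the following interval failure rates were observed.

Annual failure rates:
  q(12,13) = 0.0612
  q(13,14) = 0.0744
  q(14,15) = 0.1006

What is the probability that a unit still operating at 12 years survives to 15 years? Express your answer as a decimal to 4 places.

Survival from 12 to 15 is the product of surviving each interval: (1 − 0.0612) × (1 − 0.0744) × (1 − 0.1006).
= 0.9388 × 0.9256 × 0.8994 = 0.781537.

0.7815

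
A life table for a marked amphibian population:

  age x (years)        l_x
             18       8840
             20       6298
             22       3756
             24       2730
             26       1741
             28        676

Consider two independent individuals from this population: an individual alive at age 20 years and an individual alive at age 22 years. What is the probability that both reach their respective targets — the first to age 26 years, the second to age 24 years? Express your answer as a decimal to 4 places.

p₁ = l_26/l_20 = 1741/6298 = 0.276437; p₂ = l_24/l_22 = 2730/3756 = 0.726837.
P(both) = p₁ × p₂ = 0.276437 × 0.726837 = 0.200925.

0.2009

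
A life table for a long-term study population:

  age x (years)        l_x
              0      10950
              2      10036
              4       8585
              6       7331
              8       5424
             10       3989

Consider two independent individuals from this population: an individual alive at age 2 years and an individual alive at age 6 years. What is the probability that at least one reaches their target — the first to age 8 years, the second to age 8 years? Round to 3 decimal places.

0.880

p₁ = l_8/l_2 = 5424/10036 = 0.540454; p₂ = l_8/l_6 = 5424/7331 = 0.739872.
P(at least one) = 1 − (1−p₁)(1−p₂) = 1 − 0.459546 × 0.260128 = 0.880459.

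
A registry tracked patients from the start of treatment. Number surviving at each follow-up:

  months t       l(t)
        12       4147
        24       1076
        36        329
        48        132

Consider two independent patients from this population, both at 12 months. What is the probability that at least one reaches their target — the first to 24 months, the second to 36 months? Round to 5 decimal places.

0.31821

p₁ = l(24)/l(12) = 1076/4147 = 0.259465; p₂ = l(36)/l(12) = 329/4147 = 0.079334.
P(at least one) = 1 − (1−p₁)(1−p₂) = 1 − 0.740535 × 0.920666 = 0.318215.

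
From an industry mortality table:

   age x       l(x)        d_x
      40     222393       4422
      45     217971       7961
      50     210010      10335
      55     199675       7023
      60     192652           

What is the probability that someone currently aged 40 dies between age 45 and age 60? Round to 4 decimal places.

0.1138

This is the probability of reaching 45 but not 60, conditional on being alive at 40: (l(45) − l(60)) / l(40).
= (217971 − 192652) / 222393 = 25319 / 222393 = 0.113848.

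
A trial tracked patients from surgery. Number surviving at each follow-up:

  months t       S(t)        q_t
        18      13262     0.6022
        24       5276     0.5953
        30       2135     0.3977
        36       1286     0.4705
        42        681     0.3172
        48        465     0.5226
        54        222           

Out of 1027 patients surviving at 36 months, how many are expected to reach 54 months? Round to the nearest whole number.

177

The relevant probability is 222/1286 = 0.172628.
Expected number = 1027 × 0.172628 = 177.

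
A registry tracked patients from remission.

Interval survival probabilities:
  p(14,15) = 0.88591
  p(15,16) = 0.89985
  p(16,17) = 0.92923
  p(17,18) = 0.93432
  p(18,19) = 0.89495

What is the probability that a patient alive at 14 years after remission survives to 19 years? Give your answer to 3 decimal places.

0.619

Chaining the interval survival probabilities: 0.88591 × 0.89985 × 0.92923 × 0.93432 × 0.89495.
= 0.619409.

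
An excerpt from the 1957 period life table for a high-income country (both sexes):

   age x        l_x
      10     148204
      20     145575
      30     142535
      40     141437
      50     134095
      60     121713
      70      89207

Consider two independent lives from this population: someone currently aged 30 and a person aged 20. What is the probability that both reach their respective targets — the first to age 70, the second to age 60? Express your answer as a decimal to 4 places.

0.5233

p₁ = l_70/l_30 = 89207/142535 = 0.625860; p₂ = l_60/l_20 = 121713/145575 = 0.836084.
P(both) = p₁ × p₂ = 0.625860 × 0.836084 = 0.523272.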